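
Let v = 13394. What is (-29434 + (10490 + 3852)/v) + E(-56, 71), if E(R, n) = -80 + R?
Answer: -198023119/6697 ≈ -29569.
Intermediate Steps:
(-29434 + (10490 + 3852)/v) + E(-56, 71) = (-29434 + (10490 + 3852)/13394) + (-80 - 56) = (-29434 + 14342*(1/13394)) - 136 = (-29434 + 7171/6697) - 136 = -197112327/6697 - 136 = -198023119/6697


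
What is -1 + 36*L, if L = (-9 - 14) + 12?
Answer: -397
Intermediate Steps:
L = -11 (L = -23 + 12 = -11)
-1 + 36*L = -1 + 36*(-11) = -1 - 396 = -397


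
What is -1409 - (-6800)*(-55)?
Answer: -375409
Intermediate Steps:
-1409 - (-6800)*(-55) = -1409 - 425*880 = -1409 - 374000 = -375409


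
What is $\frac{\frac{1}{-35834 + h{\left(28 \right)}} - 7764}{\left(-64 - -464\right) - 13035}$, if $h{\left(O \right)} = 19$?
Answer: $\frac{278067661}{452522525} \approx 0.61448$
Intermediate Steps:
$\frac{\frac{1}{-35834 + h{\left(28 \right)}} - 7764}{\left(-64 - -464\right) - 13035} = \frac{\frac{1}{-35834 + 19} - 7764}{\left(-64 - -464\right) - 13035} = \frac{\frac{1}{-35815} - 7764}{\left(-64 + 464\right) - 13035} = \frac{- \frac{1}{35815} - 7764}{400 - 13035} = - \frac{278067661}{35815 \left(-12635\right)} = \left(- \frac{278067661}{35815}\right) \left(- \frac{1}{12635}\right) = \frac{278067661}{452522525}$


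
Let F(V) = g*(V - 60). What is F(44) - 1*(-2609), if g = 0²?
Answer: 2609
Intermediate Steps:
g = 0
F(V) = 0 (F(V) = 0*(V - 60) = 0*(-60 + V) = 0)
F(44) - 1*(-2609) = 0 - 1*(-2609) = 0 + 2609 = 2609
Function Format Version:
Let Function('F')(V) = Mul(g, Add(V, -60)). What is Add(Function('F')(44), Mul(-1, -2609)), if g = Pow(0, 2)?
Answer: 2609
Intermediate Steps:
g = 0
Function('F')(V) = 0 (Function('F')(V) = Mul(0, Add(V, -60)) = Mul(0, Add(-60, V)) = 0)
Add(Function('F')(44), Mul(-1, -2609)) = Add(0, Mul(-1, -2609)) = Add(0, 2609) = 2609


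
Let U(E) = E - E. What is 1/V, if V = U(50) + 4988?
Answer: 1/4988 ≈ 0.00020048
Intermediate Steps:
U(E) = 0
V = 4988 (V = 0 + 4988 = 4988)
1/V = 1/4988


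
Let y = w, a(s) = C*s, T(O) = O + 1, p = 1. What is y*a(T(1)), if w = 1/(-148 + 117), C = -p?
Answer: 2/31 ≈ 0.064516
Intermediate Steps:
C = -1 (C = -1*1 = -1)
T(O) = 1 + O
w = -1/31 (w = 1/(-31) = -1/31 ≈ -0.032258)
a(s) = -s
y = -1/31 ≈ -0.032258
y*a(T(1)) = -(-1)*(1 + 1)/31 = -(-1)*2/31 = -1/31*(-2) = 2/31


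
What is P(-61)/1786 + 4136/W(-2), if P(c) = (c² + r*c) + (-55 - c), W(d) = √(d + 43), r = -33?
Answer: 2870/893 + 4136*√41/41 ≈ 649.15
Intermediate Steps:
W(d) = √(43 + d)
P(c) = -55 + c² - 34*c (P(c) = (c² - 33*c) + (-55 - c) = -55 + c² - 34*c)
P(-61)/1786 + 4136/W(-2) = (-55 + (-61)² - 34*(-61))/1786 + 4136/(√(43 - 2)) = (-55 + 3721 + 2074)*(1/1786) + 4136/(√41) = 5740*(1/1786) + 4136*(√41/41) = 2870/893 + 4136*√41/41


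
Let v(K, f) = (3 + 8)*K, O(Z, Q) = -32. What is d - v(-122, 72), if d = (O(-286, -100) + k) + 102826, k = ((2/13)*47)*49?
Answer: 1358374/13 ≈ 1.0449e+5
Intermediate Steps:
k = 4606/13 (k = ((2*(1/13))*47)*49 = ((2/13)*47)*49 = (94/13)*49 = 4606/13 ≈ 354.31)
v(K, f) = 11*K
d = 1340928/13 (d = (-32 + 4606/13) + 102826 = 4190/13 + 102826 = 1340928/13 ≈ 1.0315e+5)
d - v(-122, 72) = 1340928/13 - 11*(-122) = 1340928/13 - 1*(-1342) = 1340928/13 + 1342 = 1358374/13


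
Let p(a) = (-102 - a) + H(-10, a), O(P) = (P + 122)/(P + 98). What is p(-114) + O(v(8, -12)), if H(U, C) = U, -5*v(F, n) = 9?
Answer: 1563/481 ≈ 3.2495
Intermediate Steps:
v(F, n) = -9/5 (v(F, n) = -⅕*9 = -9/5)
O(P) = (122 + P)/(98 + P)
p(a) = -112 - a (p(a) = (-102 - a) - 10 = -112 - a)
p(-114) + O(v(8, -12)) = (-112 - 1*(-114)) + (122 - 9/5)/(98 - 9/5) = (-112 + 114) + (601/5)/(481/5) = 2 + (5/481)*(601/5) = 2 + 601/481 = 1563/481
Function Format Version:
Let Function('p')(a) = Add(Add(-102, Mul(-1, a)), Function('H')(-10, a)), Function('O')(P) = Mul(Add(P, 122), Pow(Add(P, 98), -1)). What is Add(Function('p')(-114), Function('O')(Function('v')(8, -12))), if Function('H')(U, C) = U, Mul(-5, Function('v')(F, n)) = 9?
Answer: Rational(1563, 481) ≈ 3.2495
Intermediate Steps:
Function('v')(F, n) = Rational(-9, 5) (Function('v')(F, n) = Mul(Rational(-1, 5), 9) = Rational(-9, 5))
Function('O')(P) = Mul(Pow(Add(98, P), -1), Add(122, P)) (Function('O')(P) = Mul(Add(122, P), Pow(Add(98, P), -1)) = Mul(Pow(Add(98, P), -1), Add(122, P)))
Function('p')(a) = Add(-112, Mul(-1, a)) (Function('p')(a) = Add(Add(-102, Mul(-1, a)), -10) = Add(-112, Mul(-1, a)))
Add(Function('p')(-114), Function('O')(Function('v')(8, -12))) = Add(Add(-112, Mul(-1, -114)), Mul(Pow(Add(98, Rational(-9, 5)), -1), Add(122, Rational(-9, 5)))) = Add(Add(-112, 114), Mul(Pow(Rational(481, 5), -1), Rational(601, 5))) = Add(2, Mul(Rational(5, 481), Rational(601, 5))) = Add(2, Rational(601, 481)) = Rational(1563, 481)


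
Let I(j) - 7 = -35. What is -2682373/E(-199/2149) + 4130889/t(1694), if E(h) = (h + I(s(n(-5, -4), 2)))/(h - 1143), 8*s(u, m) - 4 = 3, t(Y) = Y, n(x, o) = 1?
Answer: -1594566592677479/14609782 ≈ -1.0914e+8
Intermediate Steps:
s(u, m) = 7/8 (s(u, m) = 1/2 + (1/8)*3 = 1/2 + 3/8 = 7/8)
I(j) = -28 (I(j) = 7 - 35 = -28)
E(h) = (-28 + h)/(-1143 + h) (E(h) = (h - 28)/(h - 1143) = (-28 + h)/(-1143 + h))
-2682373/E(-199/2149) + 4130889/t(1694) = -2682373*(-1143 - 199/2149)/(-28 - 199/2149) + 4130889/1694 = -2682373*(-1143 - 199*1/2149)/(-28 - 199*1/2149) + 4130889*(1/1694) = -2682373*(-1143 - 199/2149)/(-28 - 199/2149) + 590127/242 = -2682373/(-60371/2149/(-2456506/2149)) + 590127/242 = -2682373/((-2149/2456506*(-60371/2149))) + 590127/242 = -2682373/60371/2456506 + 590127/242 = -2682373*2456506/60371 + 590127/242 = -6589265368738/60371 + 590127/242 = -1594566592677479/14609782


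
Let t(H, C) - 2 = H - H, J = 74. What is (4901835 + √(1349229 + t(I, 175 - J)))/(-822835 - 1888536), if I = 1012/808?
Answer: -4901835/2711371 - √1349231/2711371 ≈ -1.8083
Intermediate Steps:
I = 253/202 (I = 1012*(1/808) = 253/202 ≈ 1.2525)
t(H, C) = 2 (t(H, C) = 2 + (H - H) = 2 + 0 = 2)
(4901835 + √(1349229 + t(I, 175 - J)))/(-822835 - 1888536) = (4901835 + √(1349229 + 2))/(-822835 - 1888536) = (4901835 + √1349231)/(-2711371) = (4901835 + √1349231)*(-1/2711371) = -4901835/2711371 - √1349231/2711371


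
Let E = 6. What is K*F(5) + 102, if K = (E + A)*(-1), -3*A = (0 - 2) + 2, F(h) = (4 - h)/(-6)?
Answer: 101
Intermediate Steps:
F(h) = -⅔ + h/6 (F(h) = (4 - h)*(-⅙) = -⅔ + h/6)
A = 0 (A = -((0 - 2) + 2)/3 = -(-2 + 2)/3 = -⅓*0 = 0)
K = -6 (K = (6 + 0)*(-1) = 6*(-1) = -6)
K*F(5) + 102 = -6*(-⅔ + (⅙)*5) + 102 = -6*(-⅔ + ⅚) + 102 = -6*⅙ + 102 = -1 + 102 = 101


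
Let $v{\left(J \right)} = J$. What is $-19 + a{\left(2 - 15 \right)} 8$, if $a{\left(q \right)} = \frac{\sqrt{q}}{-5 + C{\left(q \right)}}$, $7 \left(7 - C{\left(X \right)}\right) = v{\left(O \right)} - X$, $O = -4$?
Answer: $-19 + \frac{56 i \sqrt{13}}{5} \approx -19.0 + 40.382 i$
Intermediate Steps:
$C{\left(X \right)} = \frac{53}{7} + \frac{X}{7}$ ($C{\left(X \right)} = 7 - \frac{-4 - X}{7} = 7 + \left(\frac{4}{7} + \frac{X}{7}\right) = \frac{53}{7} + \frac{X}{7}$)
$a{\left(q \right)} = \frac{\sqrt{q}}{\frac{18}{7} + \frac{q}{7}}$ ($a{\left(q \right)} = \frac{\sqrt{q}}{-5 + \left(\frac{53}{7} + \frac{q}{7}\right)} = \frac{\sqrt{q}}{\frac{18}{7} + \frac{q}{7}}$)
$-19 + a{\left(2 - 15 \right)} 8 = -19 + \frac{7 \sqrt{2 - 15}}{18 + \left(2 - 15\right)} 8 = -19 + \frac{7 \sqrt{-13}}{18 - 13} \cdot 8 = -19 + \frac{7 i \sqrt{13}}{5} \cdot 8 = -19 + \frac{56 i \sqrt{13}}{5}$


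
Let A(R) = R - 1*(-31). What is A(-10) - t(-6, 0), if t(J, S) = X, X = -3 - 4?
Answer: 28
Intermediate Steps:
X = -7
t(J, S) = -7
A(R) = 31 + R (A(R) = R + 31 = 31 + R)
A(-10) - t(-6, 0) = (31 - 10) - 1*(-7) = 21 + 7 = 28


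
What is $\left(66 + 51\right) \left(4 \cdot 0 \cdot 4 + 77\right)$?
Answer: $9009$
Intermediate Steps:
$\left(66 + 51\right) \left(4 \cdot 0 \cdot 4 + 77\right) = 117 \left(0 \cdot 4 + 77\right) = 117 \left(0 + 77\right) = 117 \cdot 77 = 9009$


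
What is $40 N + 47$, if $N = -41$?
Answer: $-1593$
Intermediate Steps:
$40 N + 47 = 40 \left(-41\right) + 47 = -1640 + 47 = -1593$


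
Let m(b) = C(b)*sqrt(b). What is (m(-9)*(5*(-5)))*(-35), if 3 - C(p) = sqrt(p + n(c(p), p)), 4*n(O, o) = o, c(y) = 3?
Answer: 7875*I + 7875*sqrt(5)/2 ≈ 8804.5 + 7875.0*I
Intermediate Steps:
n(O, o) = o/4
C(p) = 3 - sqrt(5)*sqrt(p)/2 (C(p) = 3 - sqrt(p + p/4) = 3 - sqrt(5*p/4) = 3 - sqrt(5)*sqrt(p)/2)
m(b) = sqrt(b)*(3 - sqrt(5)*sqrt(b)/2) (m(b) = (3 - sqrt(5)*sqrt(b)/2)*sqrt(b) = sqrt(b)*(3 - sqrt(5)*sqrt(b)/2))
(m(-9)*(5*(-5)))*(-35) = ((3*sqrt(-9) - 1/2*(-9)*sqrt(5))*(5*(-5)))*(-35) = ((3*(3*I) + 9*sqrt(5)/2)*(-25))*(-35) = ((9*I + 9*sqrt(5)/2)*(-25))*(-35) = (-225*I - 225*sqrt(5)/2)*(-35) = 7875*I + 7875*sqrt(5)/2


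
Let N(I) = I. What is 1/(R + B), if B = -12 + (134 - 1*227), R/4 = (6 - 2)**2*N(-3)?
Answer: -1/297 ≈ -0.0033670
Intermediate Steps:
R = -192 (R = 4*((6 - 2)**2*(-3)) = 4*(4**2*(-3)) = 4*(16*(-3)) = 4*(-48) = -192)
B = -105 (B = -12 + (134 - 227) = -12 - 93 = -105)
1/(R + B) = 1/(-192 - 105) = 1/(-297) = -1/297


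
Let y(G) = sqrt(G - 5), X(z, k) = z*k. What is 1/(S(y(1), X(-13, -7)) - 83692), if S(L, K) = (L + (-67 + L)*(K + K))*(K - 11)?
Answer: -264803/280696844836 - 1830*I/70174211209 ≈ -9.4338e-7 - 2.6078e-8*I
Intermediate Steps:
X(z, k) = k*z
y(G) = sqrt(-5 + G)
S(L, K) = (-11 + K)*(L + 2*K*(-67 + L)) (S(L, K) = (L + (-67 + L)*(2*K))*(-11 + K) = (L + 2*K*(-67 + L))*(-11 + K) = (-11 + K)*(L + 2*K*(-67 + L)))
1/(S(y(1), X(-13, -7)) - 83692) = 1/((-134*(-7*(-13))**2 - 11*sqrt(-5 + 1) + 1474*(-7*(-13)) - 21*(-7*(-13))*sqrt(-5 + 1) + 2*sqrt(-5 + 1)*(-7*(-13))**2) - 83692) = 1/((-134*91**2 - 22*I + 1474*91 - 21*91*sqrt(-4) + 2*sqrt(-4)*91**2) - 83692) = 1/((-134*8281 - 22*I + 134134 - 21*91*2*I + 2*(2*I)*8281) - 83692) = 1/((-1109654 - 22*I + 134134 - 3822*I + 33124*I) - 83692) = 1/((-975520 + 29280*I) - 83692) = 1/(-1059212 + 29280*I) = (-1059212 - 29280*I)/1122787379344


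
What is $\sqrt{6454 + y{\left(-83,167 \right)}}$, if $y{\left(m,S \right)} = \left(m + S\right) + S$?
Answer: $3 \sqrt{745} \approx 81.884$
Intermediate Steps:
$y{\left(m,S \right)} = m + 2 S$ ($y{\left(m,S \right)} = \left(S + m\right) + S = m + 2 S$)
$\sqrt{6454 + y{\left(-83,167 \right)}} = \sqrt{6454 + \left(-83 + 2 \cdot 167\right)} = \sqrt{6454 + \left(-83 + 334\right)} = \sqrt{6454 + 251} = \sqrt{6705} = 3 \sqrt{745}$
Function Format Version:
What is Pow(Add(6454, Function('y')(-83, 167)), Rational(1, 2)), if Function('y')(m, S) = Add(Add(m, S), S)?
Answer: Mul(3, Pow(745, Rational(1, 2))) ≈ 81.884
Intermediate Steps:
Function('y')(m, S) = Add(m, Mul(2, S)) (Function('y')(m, S) = Add(Add(S, m), S) = Add(m, Mul(2, S)))
Pow(Add(6454, Function('y')(-83, 167)), Rational(1, 2)) = Pow(Add(6454, Add(-83, Mul(2, 167))), Rational(1, 2)) = Pow(Add(6454, Add(-83, 334)), Rational(1, 2)) = Pow(Add(6454, 251), Rational(1, 2)) = Pow(6705, Rational(1, 2)) = Mul(3, Pow(745, Rational(1, 2)))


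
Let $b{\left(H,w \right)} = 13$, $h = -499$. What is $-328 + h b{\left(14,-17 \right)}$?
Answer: $-6815$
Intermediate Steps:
$-328 + h b{\left(14,-17 \right)} = -328 - 6487 = -6815$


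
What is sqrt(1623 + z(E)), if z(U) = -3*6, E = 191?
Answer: sqrt(1605) ≈ 40.062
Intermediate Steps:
z(U) = -18
sqrt(1623 + z(E)) = sqrt(1623 - 18) = sqrt(1605)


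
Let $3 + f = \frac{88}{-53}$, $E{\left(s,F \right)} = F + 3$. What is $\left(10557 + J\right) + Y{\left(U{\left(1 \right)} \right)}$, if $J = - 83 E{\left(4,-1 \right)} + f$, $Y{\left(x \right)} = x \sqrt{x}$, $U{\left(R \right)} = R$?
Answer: $\frac{550529}{53} \approx 10387.0$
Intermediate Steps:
$E{\left(s,F \right)} = 3 + F$
$f = - \frac{247}{53}$ ($f = -3 + \frac{88}{-53} = -3 + 88 \left(- \frac{1}{53}\right) = -3 - \frac{88}{53} = - \frac{247}{53} \approx -4.6604$)
$Y{\left(x \right)} = x^{\frac{3}{2}}$
$J = - \frac{9045}{53}$ ($J = - 83 \left(3 - 1\right) - \frac{247}{53} = \left(-83\right) 2 - \frac{247}{53} = -166 - \frac{247}{53} = - \frac{9045}{53} \approx -170.66$)
$\left(10557 + J\right) + Y{\left(U{\left(1 \right)} \right)} = \left(10557 - \frac{9045}{53}\right) + 1^{\frac{3}{2}} = \frac{550476}{53} + 1 = \frac{550529}{53}$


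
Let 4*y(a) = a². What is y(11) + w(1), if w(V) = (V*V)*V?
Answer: 125/4 ≈ 31.250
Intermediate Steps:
y(a) = a²/4
w(V) = V³ (w(V) = V²*V = V³)
y(11) + w(1) = (¼)*11² + 1³ = (¼)*121 + 1 = 121/4 + 1 = 125/4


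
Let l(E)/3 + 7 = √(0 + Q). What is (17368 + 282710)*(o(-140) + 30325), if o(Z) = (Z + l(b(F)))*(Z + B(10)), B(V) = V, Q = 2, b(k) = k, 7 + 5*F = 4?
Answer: 15380497890 - 117030420*√2 ≈ 1.5215e+10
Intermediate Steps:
F = -⅗ (F = -7/5 + (⅕)*4 = -7/5 + ⅘ = -⅗ ≈ -0.60000)
l(E) = -21 + 3*√2 (l(E) = -21 + 3*√(0 + 2) = -21 + 3*√2)
o(Z) = (10 + Z)*(-21 + Z + 3*√2) (o(Z) = (Z + (-21 + 3*√2))*(Z + 10) = (-21 + Z + 3*√2)*(10 + Z) = (10 + Z)*(-21 + Z + 3*√2))
(17368 + 282710)*(o(-140) + 30325) = (17368 + 282710)*((-210 + (-140)² - 11*(-140) + 30*√2 + 3*(-140)*√2) + 30325) = 300078*((-210 + 19600 + 1540 + 30*√2 - 420*√2) + 30325) = 300078*((20930 - 390*√2) + 30325) = 300078*(51255 - 390*√2) = 15380497890 - 117030420*√2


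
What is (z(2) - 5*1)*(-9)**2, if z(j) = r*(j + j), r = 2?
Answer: 243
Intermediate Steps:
z(j) = 4*j (z(j) = 2*(j + j) = 2*(2*j) = 4*j)
(z(2) - 5*1)*(-9)**2 = (4*2 - 5*1)*(-9)**2 = (8 - 5)*81 = 3*81 = 243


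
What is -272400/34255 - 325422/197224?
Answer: -6487114821/675590812 ≈ -9.6021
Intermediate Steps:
-272400/34255 - 325422/197224 = -272400*1/34255 - 325422*1/197224 = -54480/6851 - 162711/98612 = -6487114821/675590812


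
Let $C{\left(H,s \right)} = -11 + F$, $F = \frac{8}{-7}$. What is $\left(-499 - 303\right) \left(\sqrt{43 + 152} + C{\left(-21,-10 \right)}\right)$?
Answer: $\frac{68170}{7} - 802 \sqrt{195} \approx -1460.8$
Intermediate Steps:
$F = - \frac{8}{7}$ ($F = 8 \left(- \frac{1}{7}\right) = - \frac{8}{7} \approx -1.1429$)
$C{\left(H,s \right)} = - \frac{85}{7}$ ($C{\left(H,s \right)} = -11 - \frac{8}{7} = - \frac{85}{7}$)
$\left(-499 - 303\right) \left(\sqrt{43 + 152} + C{\left(-21,-10 \right)}\right) = \left(-499 - 303\right) \left(\sqrt{43 + 152} - \frac{85}{7}\right) = - 802 \left(\sqrt{195} - \frac{85}{7}\right) = - 802 \left(- \frac{85}{7} + \sqrt{195}\right) = \frac{68170}{7} - 802 \sqrt{195}$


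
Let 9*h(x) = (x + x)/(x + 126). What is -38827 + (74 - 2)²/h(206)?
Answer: -126733/103 ≈ -1230.4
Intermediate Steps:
h(x) = 2*x/(9*(126 + x)) (h(x) = ((x + x)/(x + 126))/9 = ((2*x)/(126 + x))/9 = (2*x/(126 + x))/9 = 2*x/(9*(126 + x)))
-38827 + (74 - 2)²/h(206) = -38827 + (74 - 2)²/(((2/9)*206/(126 + 206))) = -38827 + 72²/(((2/9)*206/332)) = -38827 + 5184/(((2/9)*206*(1/332))) = -38827 + 5184/(103/747) = -38827 + 5184*(747/103) = -38827 + 3872448/103 = -126733/103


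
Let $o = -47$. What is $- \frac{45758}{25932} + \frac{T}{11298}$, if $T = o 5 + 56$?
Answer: $- \frac{21733988}{12207489} \approx -1.7804$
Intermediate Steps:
$T = -179$ ($T = \left(-47\right) 5 + 56 = -235 + 56 = -179$)
$- \frac{45758}{25932} + \frac{T}{11298} = - \frac{45758}{25932} - \frac{179}{11298} = \left(-45758\right) \frac{1}{25932} - \frac{179}{11298} = - \frac{22879}{12966} - \frac{179}{11298} = - \frac{21733988}{12207489}$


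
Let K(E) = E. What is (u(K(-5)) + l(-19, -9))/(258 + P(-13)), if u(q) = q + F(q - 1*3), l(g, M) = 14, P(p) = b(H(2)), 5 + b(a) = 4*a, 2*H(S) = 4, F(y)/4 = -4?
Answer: -7/261 ≈ -0.026820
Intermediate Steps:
F(y) = -16 (F(y) = 4*(-4) = -16)
H(S) = 2 (H(S) = (½)*4 = 2)
b(a) = -5 + 4*a
P(p) = 3 (P(p) = -5 + 4*2 = -5 + 8 = 3)
u(q) = -16 + q (u(q) = q - 16 = -16 + q)
(u(K(-5)) + l(-19, -9))/(258 + P(-13)) = ((-16 - 5) + 14)/(258 + 3) = (-21 + 14)/261 = -7*1/261 = -7/261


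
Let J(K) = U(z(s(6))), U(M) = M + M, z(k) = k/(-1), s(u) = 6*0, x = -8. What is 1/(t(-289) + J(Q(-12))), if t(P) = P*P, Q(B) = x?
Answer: 1/83521 ≈ 1.1973e-5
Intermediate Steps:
Q(B) = -8
s(u) = 0
z(k) = -k (z(k) = k*(-1) = -k)
t(P) = P²
U(M) = 2*M
J(K) = 0 (J(K) = 2*(-1*0) = 2*0 = 0)
1/(t(-289) + J(Q(-12))) = 1/((-289)² + 0) = 1/(83521 + 0) = 1/83521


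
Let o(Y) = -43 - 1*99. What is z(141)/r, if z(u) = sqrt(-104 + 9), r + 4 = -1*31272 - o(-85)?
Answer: -I*sqrt(95)/31134 ≈ -0.00031306*I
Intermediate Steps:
o(Y) = -142 (o(Y) = -43 - 99 = -142)
r = -31134 (r = -4 + (-1*31272 - 1*(-142)) = -4 + (-31272 + 142) = -4 - 31130 = -31134)
z(u) = I*sqrt(95) (z(u) = sqrt(-95) = I*sqrt(95))
z(141)/r = (I*sqrt(95))/(-31134) = (I*sqrt(95))*(-1/31134) = -I*sqrt(95)/31134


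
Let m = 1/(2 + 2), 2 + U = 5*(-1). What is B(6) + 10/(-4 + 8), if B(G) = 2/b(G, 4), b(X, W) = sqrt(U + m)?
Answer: 5/2 - 4*I*sqrt(3)/9 ≈ 2.5 - 0.7698*I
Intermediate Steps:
U = -7 (U = -2 + 5*(-1) = -2 - 5 = -7)
m = 1/4 ≈ 0.25000
b(X, W) = 3*I*sqrt(3)/2 (b(X, W) = sqrt(-7 + 1/4) = sqrt(-27/4) = 3*I*sqrt(3)/2)
B(G) = -4*I*sqrt(3)/9 (B(G) = 2/((3*I*sqrt(3)/2)) = 2*(-2*I*sqrt(3)/9) = -4*I*sqrt(3)/9)
B(6) + 10/(-4 + 8) = -4*I*sqrt(3)/9 + 10/(-4 + 8) = -4*I*sqrt(3)/9 + 10/4 = -4*I*sqrt(3)/9 + (1/4)*10 = -4*I*sqrt(3)/9 + 5/2 = 5/2 - 4*I*sqrt(3)/9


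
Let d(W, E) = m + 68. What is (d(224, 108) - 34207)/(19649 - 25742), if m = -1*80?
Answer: 34219/6093 ≈ 5.6161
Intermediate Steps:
m = -80
d(W, E) = -12 (d(W, E) = -80 + 68 = -12)
(d(224, 108) - 34207)/(19649 - 25742) = (-12 - 34207)/(19649 - 25742) = -34219/(-6093) = -34219*(-1/6093) = 34219/6093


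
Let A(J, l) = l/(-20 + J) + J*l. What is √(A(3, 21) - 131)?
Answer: I*√20009/17 ≈ 8.3208*I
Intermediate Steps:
A(J, l) = J*l + l/(-20 + J) (A(J, l) = l/(-20 + J) + J*l = J*l + l/(-20 + J))
√(A(3, 21) - 131) = √(21*(1 + 3² - 20*3)/(-20 + 3) - 131) = √(21*(1 + 9 - 60)/(-17) - 131) = √(21*(-1/17)*(-50) - 131) = √(1050/17 - 131) = √(-1177/17) = I*√20009/17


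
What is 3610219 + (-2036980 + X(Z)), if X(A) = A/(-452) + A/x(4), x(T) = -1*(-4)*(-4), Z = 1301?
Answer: 2844263895/1808 ≈ 1.5732e+6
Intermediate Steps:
x(T) = -16 (x(T) = 4*(-4) = -16)
X(A) = -117*A/1808 (X(A) = A/(-452) + A/(-16) = A*(-1/452) + A*(-1/16) = -A/452 - A/16 = -117*A/1808)
3610219 + (-2036980 + X(Z)) = 3610219 + (-2036980 - 117/1808*1301) = 3610219 + (-2036980 - 152217/1808) = 3610219 - 3683012057/1808 = 2844263895/1808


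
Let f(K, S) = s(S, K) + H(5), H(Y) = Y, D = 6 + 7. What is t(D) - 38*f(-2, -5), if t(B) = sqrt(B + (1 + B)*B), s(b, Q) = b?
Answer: sqrt(195) ≈ 13.964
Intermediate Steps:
D = 13
t(B) = sqrt(B + B*(1 + B))
f(K, S) = 5 + S (f(K, S) = S + 5 = 5 + S)
t(D) - 38*f(-2, -5) = sqrt(13*(2 + 13)) - 38*(5 - 5) = sqrt(13*15) - 38*0 = sqrt(195) + 0 = sqrt(195)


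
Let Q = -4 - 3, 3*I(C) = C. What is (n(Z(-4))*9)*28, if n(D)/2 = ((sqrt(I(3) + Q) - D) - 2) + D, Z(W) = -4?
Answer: -1008 + 504*I*sqrt(6) ≈ -1008.0 + 1234.5*I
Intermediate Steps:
I(C) = C/3
Q = -7
n(D) = -4 + 2*I*sqrt(6) (n(D) = 2*(((sqrt((1/3)*3 - 7) - D) - 2) + D) = 2*(((sqrt(1 - 7) - D) - 2) + D) = 2*(((sqrt(-6) - D) - 2) + D) = 2*(((I*sqrt(6) - D) - 2) + D) = 2*(((-D + I*sqrt(6)) - 2) + D) = 2*((-2 - D + I*sqrt(6)) + D) = 2*(-2 + I*sqrt(6)) = -4 + 2*I*sqrt(6))
(n(Z(-4))*9)*28 = ((-4 + 2*I*sqrt(6))*9)*28 = (-36 + 18*I*sqrt(6))*28 = -1008 + 504*I*sqrt(6)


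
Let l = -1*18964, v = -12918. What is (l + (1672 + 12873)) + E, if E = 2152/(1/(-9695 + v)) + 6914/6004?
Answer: -146100116733/3002 ≈ -4.8668e+7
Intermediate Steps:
l = -18964
E = -146086850895/3002 (E = 2152/(1/(-9695 - 12918)) + 6914/6004 = 2152/(1/(-22613)) + 6914*(1/6004) = 2152/(-1/22613) + 3457/3002 = 2152*(-22613) + 3457/3002 = -48663176 + 3457/3002 = -146086850895/3002 ≈ -4.8663e+7)
(l + (1672 + 12873)) + E = (-18964 + (1672 + 12873)) - 146086850895/3002 = (-18964 + 14545) - 146086850895/3002 = -4419 - 146086850895/3002 = -146100116733/3002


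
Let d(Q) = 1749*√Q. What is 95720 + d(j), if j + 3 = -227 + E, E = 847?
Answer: 95720 + 1749*√617 ≈ 1.3916e+5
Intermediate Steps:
j = 617 (j = -3 + (-227 + 847) = -3 + 620 = 617)
95720 + d(j) = 95720 + 1749*√617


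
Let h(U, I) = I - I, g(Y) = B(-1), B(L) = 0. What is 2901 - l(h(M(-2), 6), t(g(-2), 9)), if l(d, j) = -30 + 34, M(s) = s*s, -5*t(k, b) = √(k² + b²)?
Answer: 2897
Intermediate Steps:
g(Y) = 0
t(k, b) = -√(b² + k²)/5 (t(k, b) = -√(k² + b²)/5 = -√(b² + k²)/5)
M(s) = s²
h(U, I) = 0
l(d, j) = 4
2901 - l(h(M(-2), 6), t(g(-2), 9)) = 2901 - 1*4 = 2901 - 4 = 2897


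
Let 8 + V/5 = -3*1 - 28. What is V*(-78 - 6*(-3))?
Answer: 11700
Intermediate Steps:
V = -195 (V = -40 + 5*(-3*1 - 28) = -40 + 5*(-3 - 28) = -40 + 5*(-31) = -40 - 155 = -195)
V*(-78 - 6*(-3)) = -195*(-78 - 6*(-3)) = -195*(-78 + 18) = -195*(-60) = 11700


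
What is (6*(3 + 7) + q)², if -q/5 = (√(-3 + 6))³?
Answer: 4275 - 1800*√3 ≈ 1157.3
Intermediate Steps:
q = -15*√3 (q = -5*(-3 + 6)^(3/2) = -5*3*√3 = -15*√3 ≈ -25.981)
(6*(3 + 7) + q)² = (6*(3 + 7) - 15*√3)² = (6*10 - 15*√3)² = (60 - 15*√3)²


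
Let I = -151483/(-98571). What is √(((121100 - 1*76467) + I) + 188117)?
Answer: √2261470266873543/98571 ≈ 482.44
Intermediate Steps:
I = 151483/98571 (I = -151483*(-1/98571) = 151483/98571 ≈ 1.5368)
√(((121100 - 1*76467) + I) + 188117) = √(((121100 - 1*76467) + 151483/98571) + 188117) = √(((121100 - 76467) + 151483/98571) + 188117) = √((44633 + 151483/98571) + 188117) = √(4399670926/98571 + 188117) = √(22942551733/98571) = √2261470266873543/98571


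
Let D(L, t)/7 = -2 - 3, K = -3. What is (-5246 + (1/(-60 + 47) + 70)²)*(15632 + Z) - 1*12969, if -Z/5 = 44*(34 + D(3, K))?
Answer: -957956397/169 ≈ -5.6684e+6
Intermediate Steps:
D(L, t) = -35 (D(L, t) = 7*(-2 - 3) = 7*(-5) = -35)
Z = 220 (Z = -220*(34 - 35) = -220*(-1) = -5*(-44) = 220)
(-5246 + (1/(-60 + 47) + 70)²)*(15632 + Z) - 1*12969 = (-5246 + (1/(-60 + 47) + 70)²)*(15632 + 220) - 1*12969 = (-5246 + (1/(-13) + 70)²)*15852 - 12969 = (-5246 + (-1/13 + 70)²)*15852 - 12969 = (-5246 + (909/13)²)*15852 - 12969 = (-5246 + 826281/169)*15852 - 12969 = -60293/169*15852 - 12969 = -955764636/169 - 12969 = -957956397/169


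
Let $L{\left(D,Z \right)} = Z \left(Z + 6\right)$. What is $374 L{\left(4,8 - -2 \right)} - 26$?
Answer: $59814$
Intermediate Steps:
$L{\left(D,Z \right)} = Z \left(6 + Z\right)$
$374 L{\left(4,8 - -2 \right)} - 26 = 374 \left(8 - -2\right) \left(6 + \left(8 - -2\right)\right) - 26 = 374 \left(8 + 2\right) \left(6 + \left(8 + 2\right)\right) - 26 = 374 \cdot 10 \left(6 + 10\right) - 26 = 374 \cdot 10 \cdot 16 - 26 = 374 \cdot 160 - 26 = 59840 - 26 = 59814$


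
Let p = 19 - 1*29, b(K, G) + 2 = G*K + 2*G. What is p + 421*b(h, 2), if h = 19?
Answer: 16830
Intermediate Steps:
b(K, G) = -2 + 2*G + G*K (b(K, G) = -2 + (G*K + 2*G) = -2 + (2*G + G*K) = -2 + 2*G + G*K)
p = -10 (p = 19 - 29 = -10)
p + 421*b(h, 2) = -10 + 421*(-2 + 2*2 + 2*19) = -10 + 421*(-2 + 4 + 38) = -10 + 421*40 = -10 + 16840 = 16830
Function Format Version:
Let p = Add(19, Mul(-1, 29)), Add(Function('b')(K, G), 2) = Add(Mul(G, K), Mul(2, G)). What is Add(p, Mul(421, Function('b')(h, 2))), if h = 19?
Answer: 16830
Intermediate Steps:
Function('b')(K, G) = Add(-2, Mul(2, G), Mul(G, K)) (Function('b')(K, G) = Add(-2, Add(Mul(G, K), Mul(2, G))) = Add(-2, Add(Mul(2, G), Mul(G, K))) = Add(-2, Mul(2, G), Mul(G, K)))
p = -10 (p = Add(19, -29) = -10)
Add(p, Mul(421, Function('b')(h, 2))) = Add(-10, Mul(421, Add(-2, Mul(2, 2), Mul(2, 19)))) = Add(-10, Mul(421, Add(-2, 4, 38))) = Add(-10, Mul(421, 40)) = Add(-10, 16840) = 16830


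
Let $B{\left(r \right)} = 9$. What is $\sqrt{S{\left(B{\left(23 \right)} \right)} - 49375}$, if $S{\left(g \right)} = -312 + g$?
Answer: $i \sqrt{49678} \approx 222.89 i$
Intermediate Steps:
$\sqrt{S{\left(B{\left(23 \right)} \right)} - 49375} = \sqrt{\left(-312 + 9\right) - 49375} = \sqrt{-303 - 49375} = \sqrt{-49678} = i \sqrt{49678}$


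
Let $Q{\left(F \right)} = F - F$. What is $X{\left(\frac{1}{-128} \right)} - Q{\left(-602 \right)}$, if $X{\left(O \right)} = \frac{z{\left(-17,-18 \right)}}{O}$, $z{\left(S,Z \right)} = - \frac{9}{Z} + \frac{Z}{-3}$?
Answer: $-832$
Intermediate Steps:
$z{\left(S,Z \right)} = - \frac{9}{Z} - \frac{Z}{3}$ ($z{\left(S,Z \right)} = - \frac{9}{Z} + Z \left(- \frac{1}{3}\right) = - \frac{9}{Z} - \frac{Z}{3}$)
$Q{\left(F \right)} = 0$
$X{\left(O \right)} = \frac{13}{2 O}$ ($X{\left(O \right)} = \frac{- \frac{9}{-18} - -6}{O} = \frac{\left(-9\right) \left(- \frac{1}{18}\right) + 6}{O} = \frac{\frac{1}{2} + 6}{O} = \frac{13}{2 O}$)
$X{\left(\frac{1}{-128} \right)} - Q{\left(-602 \right)} = \frac{13}{2 \frac{1}{-128}} - 0 = \frac{13}{2 \left(- \frac{1}{128}\right)} + 0 = \frac{13}{2} \left(-128\right) + 0 = -832 + 0 = -832$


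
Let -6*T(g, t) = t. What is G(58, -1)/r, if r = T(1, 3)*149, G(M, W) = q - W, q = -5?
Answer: 8/149 ≈ 0.053691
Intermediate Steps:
T(g, t) = -t/6
G(M, W) = -5 - W
r = -149/2 (r = -⅙*3*149 = -½*149 = -149/2 ≈ -74.500)
G(58, -1)/r = (-5 - 1*(-1))/(-149/2) = (-5 + 1)*(-2/149) = -4*(-2/149) = 8/149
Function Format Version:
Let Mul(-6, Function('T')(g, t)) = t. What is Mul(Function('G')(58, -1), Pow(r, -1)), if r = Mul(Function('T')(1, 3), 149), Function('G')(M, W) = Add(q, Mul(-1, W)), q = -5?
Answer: Rational(8, 149) ≈ 0.053691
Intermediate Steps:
Function('T')(g, t) = Mul(Rational(-1, 6), t)
Function('G')(M, W) = Add(-5, Mul(-1, W))
r = Rational(-149, 2) (r = Mul(Mul(Rational(-1, 6), 3), 149) = Mul(Rational(-1, 2), 149) = Rational(-149, 2) ≈ -74.500)
Mul(Function('G')(58, -1), Pow(r, -1)) = Mul(Add(-5, Mul(-1, -1)), Pow(Rational(-149, 2), -1)) = Mul(Add(-5, 1), Rational(-2, 149)) = Mul(-4, Rational(-2, 149)) = Rational(8, 149)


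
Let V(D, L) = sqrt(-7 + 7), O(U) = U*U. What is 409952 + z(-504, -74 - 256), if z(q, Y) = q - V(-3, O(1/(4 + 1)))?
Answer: 409448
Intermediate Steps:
O(U) = U**2
V(D, L) = 0 (V(D, L) = sqrt(0) = 0)
z(q, Y) = q (z(q, Y) = q - 1*0 = q + 0 = q)
409952 + z(-504, -74 - 256) = 409952 - 504 = 409448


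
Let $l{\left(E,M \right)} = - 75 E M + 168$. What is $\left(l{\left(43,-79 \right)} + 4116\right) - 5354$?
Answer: $253705$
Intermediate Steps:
$l{\left(E,M \right)} = 168 - 75 E M$ ($l{\left(E,M \right)} = - 75 E M + 168 = 168 - 75 E M$)
$\left(l{\left(43,-79 \right)} + 4116\right) - 5354 = \left(\left(168 - 3225 \left(-79\right)\right) + 4116\right) - 5354 = \left(\left(168 + 254775\right) + 4116\right) - 5354 = \left(254943 + 4116\right) - 5354 = 259059 - 5354 = 253705$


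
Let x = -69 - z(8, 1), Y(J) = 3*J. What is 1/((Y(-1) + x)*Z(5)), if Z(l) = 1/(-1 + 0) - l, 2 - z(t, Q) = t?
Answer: 1/396 ≈ 0.0025253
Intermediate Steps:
z(t, Q) = 2 - t
Z(l) = -1 - l (Z(l) = 1/(-1) - l = -1 - l)
x = -63 (x = -69 - (2 - 1*8) = -69 - (2 - 8) = -69 - 1*(-6) = -69 + 6 = -63)
1/((Y(-1) + x)*Z(5)) = 1/((3*(-1) - 63)*(-1 - 1*5)) = 1/((-3 - 63)*(-1 - 5)) = 1/(-66*(-6)) = 1/396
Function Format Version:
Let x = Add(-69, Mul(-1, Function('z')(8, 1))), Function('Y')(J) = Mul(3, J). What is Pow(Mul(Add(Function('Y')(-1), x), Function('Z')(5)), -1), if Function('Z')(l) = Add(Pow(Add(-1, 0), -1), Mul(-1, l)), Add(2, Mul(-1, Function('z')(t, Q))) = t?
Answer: Rational(1, 396) ≈ 0.0025253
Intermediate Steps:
Function('z')(t, Q) = Add(2, Mul(-1, t))
Function('Z')(l) = Add(-1, Mul(-1, l)) (Function('Z')(l) = Add(Pow(-1, -1), Mul(-1, l)) = Add(-1, Mul(-1, l)))
x = -63 (x = Add(-69, Mul(-1, Add(2, Mul(-1, 8)))) = Add(-69, Mul(-1, Add(2, -8))) = Add(-69, Mul(-1, -6)) = Add(-69, 6) = -63)
Pow(Mul(Add(Function('Y')(-1), x), Function('Z')(5)), -1) = Pow(Mul(Add(Mul(3, -1), -63), Add(-1, Mul(-1, 5))), -1) = Pow(Mul(Add(-3, -63), Add(-1, -5)), -1) = Pow(Mul(-66, -6), -1) = Pow(396, -1) = Rational(1, 396)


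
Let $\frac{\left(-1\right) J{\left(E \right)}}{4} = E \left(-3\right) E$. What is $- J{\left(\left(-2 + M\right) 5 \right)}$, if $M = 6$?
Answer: $-4800$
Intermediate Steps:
$J{\left(E \right)} = 12 E^{2}$ ($J{\left(E \right)} = - 4 E \left(-3\right) E = - 4 - 3 E E = - 4 \left(- 3 E^{2}\right) = 12 E^{2}$)
$- J{\left(\left(-2 + M\right) 5 \right)} = - 12 \left(\left(-2 + 6\right) 5\right)^{2} = - 12 \left(4 \cdot 5\right)^{2} = - 12 \cdot 20^{2} = - 12 \cdot 400 = \left(-1\right) 4800 = -4800$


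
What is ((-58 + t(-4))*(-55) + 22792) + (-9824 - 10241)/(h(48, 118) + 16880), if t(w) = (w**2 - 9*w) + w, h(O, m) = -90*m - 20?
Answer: 29126803/1248 ≈ 23339.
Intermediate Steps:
h(O, m) = -20 - 90*m
t(w) = w**2 - 8*w
((-58 + t(-4))*(-55) + 22792) + (-9824 - 10241)/(h(48, 118) + 16880) = ((-58 - 4*(-8 - 4))*(-55) + 22792) + (-9824 - 10241)/((-20 - 90*118) + 16880) = ((-58 - 4*(-12))*(-55) + 22792) - 20065/((-20 - 10620) + 16880) = ((-58 + 48)*(-55) + 22792) - 20065/(-10640 + 16880) = (-10*(-55) + 22792) - 20065/6240 = (550 + 22792) - 20065*1/6240 = 23342 - 4013/1248 = 29126803/1248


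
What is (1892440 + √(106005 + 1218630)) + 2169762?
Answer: 4062202 + √1324635 ≈ 4.0634e+6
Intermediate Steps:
(1892440 + √(106005 + 1218630)) + 2169762 = (1892440 + √1324635) + 2169762 = 4062202 + √1324635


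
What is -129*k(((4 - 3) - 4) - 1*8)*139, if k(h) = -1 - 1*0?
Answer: 17931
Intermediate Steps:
k(h) = -1 (k(h) = -1 + 0 = -1)
-129*k(((4 - 3) - 4) - 1*8)*139 = -129*(-1)*139 = 129*139 = 17931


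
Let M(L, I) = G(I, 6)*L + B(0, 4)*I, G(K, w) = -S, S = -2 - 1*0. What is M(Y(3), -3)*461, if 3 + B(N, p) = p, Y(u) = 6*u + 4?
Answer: 18901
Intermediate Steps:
Y(u) = 4 + 6*u
S = -2 (S = -2 + 0 = -2)
B(N, p) = -3 + p
G(K, w) = 2 (G(K, w) = -1*(-2) = 2)
M(L, I) = I + 2*L (M(L, I) = 2*L + (-3 + 4)*I = 2*L + 1*I = 2*L + I = I + 2*L)
M(Y(3), -3)*461 = (-3 + 2*(4 + 6*3))*461 = (-3 + 2*(4 + 18))*461 = (-3 + 2*22)*461 = (-3 + 44)*461 = 41*461 = 18901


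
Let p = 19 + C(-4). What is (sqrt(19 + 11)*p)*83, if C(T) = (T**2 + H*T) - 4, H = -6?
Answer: 4565*sqrt(30) ≈ 25004.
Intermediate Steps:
C(T) = -4 + T**2 - 6*T (C(T) = (T**2 - 6*T) - 4 = -4 + T**2 - 6*T)
p = 55 (p = 19 + (-4 + (-4)**2 - 6*(-4)) = 19 + (-4 + 16 + 24) = 19 + 36 = 55)
(sqrt(19 + 11)*p)*83 = (sqrt(19 + 11)*55)*83 = (sqrt(30)*55)*83 = (55*sqrt(30))*83 = 4565*sqrt(30)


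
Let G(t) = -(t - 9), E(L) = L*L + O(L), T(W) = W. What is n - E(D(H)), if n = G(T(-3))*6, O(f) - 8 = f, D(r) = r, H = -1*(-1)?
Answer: 62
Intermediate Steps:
H = 1
O(f) = 8 + f
E(L) = 8 + L + L² (E(L) = L*L + (8 + L) = L² + (8 + L) = 8 + L + L²)
G(t) = 9 - t (G(t) = -(-9 + t) = 9 - t)
n = 72 (n = (9 - 1*(-3))*6 = (9 + 3)*6 = 12*6 = 72)
n - E(D(H)) = 72 - (8 + 1 + 1²) = 72 - (8 + 1 + 1) = 72 - 1*10 = 72 - 10 = 62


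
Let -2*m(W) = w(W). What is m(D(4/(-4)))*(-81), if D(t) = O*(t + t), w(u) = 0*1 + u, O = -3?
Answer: 243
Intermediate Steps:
w(u) = u (w(u) = 0 + u = u)
D(t) = -6*t (D(t) = -3*(t + t) = -6*t)
m(W) = -W/2
m(D(4/(-4)))*(-81) = -(-3)*4/(-4)*(-81) = -(-3)*4*(-1/4)*(-81) = -(-3)*(-1)*(-81) = -1/2*6*(-81) = -3*(-81) = 243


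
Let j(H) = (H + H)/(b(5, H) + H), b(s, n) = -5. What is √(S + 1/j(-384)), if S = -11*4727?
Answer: I*√119799921/48 ≈ 228.03*I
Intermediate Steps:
S = -51997
j(H) = 2*H/(-5 + H) (j(H) = (H + H)/(-5 + H) = (2*H)/(-5 + H) = 2*H/(-5 + H))
√(S + 1/j(-384)) = √(-51997 + 1/(2*(-384)/(-5 - 384))) = √(-51997 + 1/(2*(-384)/(-389))) = √(-51997 + 1/(2*(-384)*(-1/389))) = √(-51997 + 1/(768/389)) = √(-51997 + 389/768) = √(-39933307/768) = I*√119799921/48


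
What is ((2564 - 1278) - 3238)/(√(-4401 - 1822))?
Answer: 1952*I*√127/889 ≈ 24.745*I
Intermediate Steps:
((2564 - 1278) - 3238)/(√(-4401 - 1822)) = (1286 - 3238)/(√(-6223)) = -1952*(-I*√127/889) = -(-1952)*I*√127/889 = 1952*I*√127/889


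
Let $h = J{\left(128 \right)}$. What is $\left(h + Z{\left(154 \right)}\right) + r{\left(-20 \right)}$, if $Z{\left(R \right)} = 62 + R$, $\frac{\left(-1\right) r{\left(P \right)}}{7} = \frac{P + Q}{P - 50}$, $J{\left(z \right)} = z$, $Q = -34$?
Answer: $\frac{1693}{5} \approx 338.6$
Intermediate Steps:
$r{\left(P \right)} = - \frac{7 \left(-34 + P\right)}{-50 + P}$ ($r{\left(P \right)} = - 7 \frac{P - 34}{P - 50} = - 7 \frac{-34 + P}{-50 + P} = - \frac{7 \left(-34 + P\right)}{-50 + P}$)
$h = 128$
$\left(h + Z{\left(154 \right)}\right) + r{\left(-20 \right)} = \left(128 + \left(62 + 154\right)\right) + \frac{7 \left(34 - -20\right)}{-50 - 20} = \left(128 + 216\right) + \frac{7 \left(34 + 20\right)}{-70} = 344 + 7 \left(- \frac{1}{70}\right) 54 = 344 - \frac{27}{5} = \frac{1693}{5}$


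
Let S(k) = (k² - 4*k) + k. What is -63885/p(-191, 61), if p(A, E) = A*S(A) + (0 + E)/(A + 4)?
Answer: 3982165/441152593 ≈ 0.0090267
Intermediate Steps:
S(k) = k² - 3*k
p(A, E) = E/(4 + A) + A²*(-3 + A) (p(A, E) = A*(A*(-3 + A)) + (0 + E)/(A + 4) = A²*(-3 + A) + E/(4 + A) = E/(4 + A) + A²*(-3 + A))
-63885/p(-191, 61) = -63885*(4 - 191)/(61 + (-191)³ + (-191)⁴ - 12*(-191)²) = -63885*(-187/(61 - 6967871 + 1330863361 - 12*36481)) = -63885*(-187/(61 - 6967871 + 1330863361 - 437772)) = -63885/((-1/187*1323457779)) = -63885/(-1323457779/187) = -63885*(-187/1323457779) = 3982165/441152593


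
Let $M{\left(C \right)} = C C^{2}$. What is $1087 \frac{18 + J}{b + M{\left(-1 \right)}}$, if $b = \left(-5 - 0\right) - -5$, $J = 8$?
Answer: $-28262$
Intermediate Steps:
$M{\left(C \right)} = C^{3}$
$b = 0$ ($b = \left(-5 + 0\right) + 5 = -5 + 5 = 0$)
$1087 \frac{18 + J}{b + M{\left(-1 \right)}} = 1087 \frac{18 + 8}{0 + \left(-1\right)^{3}} = 1087 \frac{26}{0 - 1} = 1087 \frac{26}{-1} = 1087 \cdot 26 \left(-1\right) = 1087 \left(-26\right) = -28262$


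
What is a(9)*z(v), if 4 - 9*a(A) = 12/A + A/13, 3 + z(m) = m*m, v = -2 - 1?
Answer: 154/117 ≈ 1.3162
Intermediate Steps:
v = -3
z(m) = -3 + m**2 (z(m) = -3 + m*m = -3 + m**2)
a(A) = 4/9 - 4/(3*A) - A/117 (a(A) = 4/9 - (12/A + A/13)/9 = 4/9 + (-4/(3*A) - A/117) = 4/9 - 4/(3*A) - A/117)
a(9)*z(v) = ((1/117)*(-156 - 1*9*(-52 + 9))/9)*(-3 + (-3)**2) = ((1/117)*(1/9)*(-156 - 1*9*(-43)))*(-3 + 9) = ((1/117)*(1/9)*(-156 + 387))*6 = ((1/117)*(1/9)*231)*6 = (77/351)*6 = 154/117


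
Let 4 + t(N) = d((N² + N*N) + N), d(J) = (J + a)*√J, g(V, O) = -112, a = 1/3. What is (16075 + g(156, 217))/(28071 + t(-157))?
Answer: -13952601/3695554789135 + 24429024*√49141/3695554789135 ≈ 0.0014616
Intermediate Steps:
a = ⅓ ≈ 0.33333
d(J) = √J*(⅓ + J) (d(J) = (J + ⅓)*√J = (⅓ + J)*√J = √J*(⅓ + J))
t(N) = -4 + √(N + 2*N²)*(⅓ + N + 2*N²) (t(N) = -4 + √((N² + N*N) + N)*(⅓ + ((N² + N*N) + N)) = -4 + √((N² + N²) + N)*(⅓ + ((N² + N²) + N)) = -4 + √(2*N² + N)*(⅓ + (2*N² + N)) = -4 + √(N + 2*N²)*(⅓ + (N + 2*N²)) = -4 + √(N + 2*N²)*(⅓ + N + 2*N²))
(16075 + g(156, 217))/(28071 + t(-157)) = (16075 - 112)/(28071 + (-4 + √(-157*(1 + 2*(-157)))*(⅓ - 157*(1 + 2*(-157))))) = 15963/(28071 + (-4 + √(-157*(1 - 314))*(⅓ - 157*(1 - 314)))) = 15963/(28071 + (-4 + √(-157*(-313))*(⅓ - 157*(-313)))) = 15963/(28071 + (-4 + √49141*(⅓ + 49141))) = 15963/(28071 + (-4 + √49141*(147424/3))) = 15963/(28071 + (-4 + 147424*√49141/3)) = 15963/(28067 + 147424*√49141/3)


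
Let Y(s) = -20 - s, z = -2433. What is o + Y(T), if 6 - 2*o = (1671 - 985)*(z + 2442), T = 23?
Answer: -3127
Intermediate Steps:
o = -3084 (o = 3 - (1671 - 985)*(-2433 + 2442)/2 = 3 - 343*9 = 3 - ½*6174 = 3 - 3087 = -3084)
o + Y(T) = -3084 + (-20 - 1*23) = -3084 + (-20 - 23) = -3084 - 43 = -3127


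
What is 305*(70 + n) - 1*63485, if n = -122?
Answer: -79345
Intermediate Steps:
305*(70 + n) - 1*63485 = 305*(70 - 122) - 1*63485 = 305*(-52) - 63485 = -15860 - 63485 = -79345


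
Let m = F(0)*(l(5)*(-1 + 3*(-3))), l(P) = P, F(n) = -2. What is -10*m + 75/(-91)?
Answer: -91075/91 ≈ -1000.8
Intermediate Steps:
m = 100 (m = -10*(-1 + 3*(-3)) = -10*(-1 - 9) = -10*(-10) = -2*(-50) = 100)
-10*m + 75/(-91) = -10*100 + 75/(-91) = -1000 + 75*(-1/91) = -1000 - 75/91 = -91075/91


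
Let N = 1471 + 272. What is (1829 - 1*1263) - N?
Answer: -1177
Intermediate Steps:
N = 1743
(1829 - 1*1263) - N = (1829 - 1*1263) - 1*1743 = (1829 - 1263) - 1743 = 566 - 1743 = -1177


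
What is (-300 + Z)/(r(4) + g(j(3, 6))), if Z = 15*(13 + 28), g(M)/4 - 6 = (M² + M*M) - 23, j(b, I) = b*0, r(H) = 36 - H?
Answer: -35/4 ≈ -8.7500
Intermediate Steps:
j(b, I) = 0
g(M) = -68 + 8*M² (g(M) = 24 + 4*((M² + M*M) - 23) = 24 + 4*((M² + M²) - 23) = 24 + 4*(2*M² - 23) = 24 + 4*(-23 + 2*M²) = 24 + (-92 + 8*M²) = -68 + 8*M²)
Z = 615 (Z = 15*41 = 615)
(-300 + Z)/(r(4) + g(j(3, 6))) = (-300 + 615)/((36 - 1*4) + (-68 + 8*0²)) = 315/((36 - 4) + (-68 + 8*0)) = 315/(32 + (-68 + 0)) = 315/(32 - 68) = 315/(-36) = 315*(-1/36) = -35/4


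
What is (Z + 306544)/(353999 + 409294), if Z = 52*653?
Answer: 113500/254431 ≈ 0.44609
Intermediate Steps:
Z = 33956
(Z + 306544)/(353999 + 409294) = (33956 + 306544)/(353999 + 409294) = 340500/763293 = 340500*(1/763293) = 113500/254431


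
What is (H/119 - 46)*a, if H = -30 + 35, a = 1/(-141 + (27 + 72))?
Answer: 1823/1666 ≈ 1.0942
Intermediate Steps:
a = -1/42 (a = 1/(-141 + 99) = 1/(-42) = -1/42 ≈ -0.023810)
H = 5
(H/119 - 46)*a = (5/119 - 46)*(-1/42) = -5469/119*(-1/42) = 1823/1666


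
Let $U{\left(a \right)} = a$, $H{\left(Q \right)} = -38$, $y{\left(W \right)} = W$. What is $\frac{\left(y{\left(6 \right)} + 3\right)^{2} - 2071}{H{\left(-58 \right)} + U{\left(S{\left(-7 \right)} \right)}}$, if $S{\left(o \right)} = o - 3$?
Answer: $\frac{995}{24} \approx 41.458$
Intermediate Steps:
$S{\left(o \right)} = -3 + o$ ($S{\left(o \right)} = o - 3 = -3 + o$)
$\frac{\left(y{\left(6 \right)} + 3\right)^{2} - 2071}{H{\left(-58 \right)} + U{\left(S{\left(-7 \right)} \right)}} = \frac{\left(6 + 3\right)^{2} - 2071}{-38 - 10} = \frac{9^{2} - 2071}{-38 - 10} = \frac{81 - 2071}{-48} = \left(-1990\right) \left(- \frac{1}{48}\right) = \frac{995}{24}$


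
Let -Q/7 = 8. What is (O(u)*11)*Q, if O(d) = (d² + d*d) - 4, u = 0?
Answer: 2464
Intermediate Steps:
Q = -56 (Q = -7*8 = -56)
O(d) = -4 + 2*d² (O(d) = (d² + d²) - 4 = 2*d² - 4 = -4 + 2*d²)
(O(u)*11)*Q = ((-4 + 2*0²)*11)*(-56) = ((-4 + 2*0)*11)*(-56) = ((-4 + 0)*11)*(-56) = -4*11*(-56) = -44*(-56) = 2464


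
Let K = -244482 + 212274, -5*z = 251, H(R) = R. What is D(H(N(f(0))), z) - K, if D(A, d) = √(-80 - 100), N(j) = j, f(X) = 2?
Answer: 32208 + 6*I*√5 ≈ 32208.0 + 13.416*I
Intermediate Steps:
z = -251/5 (z = -⅕*251 = -251/5 ≈ -50.200)
D(A, d) = 6*I*√5 (D(A, d) = √(-180) = 6*I*√5)
K = -32208
D(H(N(f(0))), z) - K = 6*I*√5 - 1*(-32208) = 6*I*√5 + 32208 = 32208 + 6*I*√5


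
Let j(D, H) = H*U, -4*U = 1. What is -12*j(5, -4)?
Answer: -12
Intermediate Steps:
U = -1/4 (U = -1/4*1 = -1/4 ≈ -0.25000)
j(D, H) = -H/4 (j(D, H) = H*(-1/4) = -H/4)
-12*j(5, -4) = -(-3)*(-4) = -12*1 = -12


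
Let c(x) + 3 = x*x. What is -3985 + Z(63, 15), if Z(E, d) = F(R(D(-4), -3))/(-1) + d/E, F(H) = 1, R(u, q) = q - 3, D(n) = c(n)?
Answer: -83701/21 ≈ -3985.8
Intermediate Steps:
c(x) = -3 + x² (c(x) = -3 + x*x = -3 + x²)
D(n) = -3 + n²
R(u, q) = -3 + q
Z(E, d) = -1 + d/E (Z(E, d) = 1/(-1) + d/E = 1*(-1) + d/E = -1 + d/E)
-3985 + Z(63, 15) = -3985 + (15 - 1*63)/63 = -3985 + (15 - 63)/63 = -3985 + (1/63)*(-48) = -3985 - 16/21 = -83701/21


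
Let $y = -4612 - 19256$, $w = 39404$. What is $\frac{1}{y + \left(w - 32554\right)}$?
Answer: $- \frac{1}{17018} \approx -5.8761 \cdot 10^{-5}$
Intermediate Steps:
$y = -23868$
$\frac{1}{y + \left(w - 32554\right)} = \frac{1}{-23868 + \left(39404 - 32554\right)} = \frac{1}{-23868 + 6850} = \frac{1}{-17018} = - \frac{1}{17018}$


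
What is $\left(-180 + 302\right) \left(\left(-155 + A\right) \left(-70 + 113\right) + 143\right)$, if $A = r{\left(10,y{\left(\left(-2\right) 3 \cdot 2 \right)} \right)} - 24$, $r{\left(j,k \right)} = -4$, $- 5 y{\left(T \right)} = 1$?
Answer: $-942572$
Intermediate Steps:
$y{\left(T \right)} = - \frac{1}{5}$ ($y{\left(T \right)} = \left(- \frac{1}{5}\right) 1 = - \frac{1}{5}$)
$A = -28$ ($A = -4 - 24 = -28$)
$\left(-180 + 302\right) \left(\left(-155 + A\right) \left(-70 + 113\right) + 143\right) = \left(-180 + 302\right) \left(\left(-155 - 28\right) \left(-70 + 113\right) + 143\right) = 122 \left(\left(-183\right) 43 + 143\right) = 122 \left(-7869 + 143\right) = 122 \left(-7726\right) = -942572$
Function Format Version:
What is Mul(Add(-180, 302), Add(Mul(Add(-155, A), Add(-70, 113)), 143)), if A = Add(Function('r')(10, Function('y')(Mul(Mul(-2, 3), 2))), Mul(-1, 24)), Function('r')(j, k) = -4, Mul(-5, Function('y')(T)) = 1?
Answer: -942572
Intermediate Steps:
Function('y')(T) = Rational(-1, 5) (Function('y')(T) = Mul(Rational(-1, 5), 1) = Rational(-1, 5))
A = -28 (A = Add(-4, Mul(-1, 24)) = Add(-4, -24) = -28)
Mul(Add(-180, 302), Add(Mul(Add(-155, A), Add(-70, 113)), 143)) = Mul(Add(-180, 302), Add(Mul(Add(-155, -28), Add(-70, 113)), 143)) = Mul(122, Add(Mul(-183, 43), 143)) = Mul(122, Add(-7869, 143)) = Mul(122, -7726) = -942572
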